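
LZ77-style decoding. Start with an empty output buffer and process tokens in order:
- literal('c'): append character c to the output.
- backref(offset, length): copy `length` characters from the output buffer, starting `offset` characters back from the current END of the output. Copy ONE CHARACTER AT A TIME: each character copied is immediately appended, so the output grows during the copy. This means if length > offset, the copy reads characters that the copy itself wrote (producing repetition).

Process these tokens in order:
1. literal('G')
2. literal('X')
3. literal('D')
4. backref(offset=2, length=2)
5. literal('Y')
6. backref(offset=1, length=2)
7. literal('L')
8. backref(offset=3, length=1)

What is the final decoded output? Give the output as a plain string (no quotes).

Token 1: literal('G'). Output: "G"
Token 2: literal('X'). Output: "GX"
Token 3: literal('D'). Output: "GXD"
Token 4: backref(off=2, len=2). Copied 'XD' from pos 1. Output: "GXDXD"
Token 5: literal('Y'). Output: "GXDXDY"
Token 6: backref(off=1, len=2) (overlapping!). Copied 'YY' from pos 5. Output: "GXDXDYYY"
Token 7: literal('L'). Output: "GXDXDYYYL"
Token 8: backref(off=3, len=1). Copied 'Y' from pos 6. Output: "GXDXDYYYLY"

Answer: GXDXDYYYLY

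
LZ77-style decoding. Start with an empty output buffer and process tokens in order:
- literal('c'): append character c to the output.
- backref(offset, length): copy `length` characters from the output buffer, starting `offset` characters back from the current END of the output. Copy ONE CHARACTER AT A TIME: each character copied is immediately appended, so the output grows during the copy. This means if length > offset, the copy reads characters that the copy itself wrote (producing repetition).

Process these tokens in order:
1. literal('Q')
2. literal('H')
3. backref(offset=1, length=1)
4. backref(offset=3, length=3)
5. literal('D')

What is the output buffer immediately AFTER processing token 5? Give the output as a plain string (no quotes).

Token 1: literal('Q'). Output: "Q"
Token 2: literal('H'). Output: "QH"
Token 3: backref(off=1, len=1). Copied 'H' from pos 1. Output: "QHH"
Token 4: backref(off=3, len=3). Copied 'QHH' from pos 0. Output: "QHHQHH"
Token 5: literal('D'). Output: "QHHQHHD"

Answer: QHHQHHD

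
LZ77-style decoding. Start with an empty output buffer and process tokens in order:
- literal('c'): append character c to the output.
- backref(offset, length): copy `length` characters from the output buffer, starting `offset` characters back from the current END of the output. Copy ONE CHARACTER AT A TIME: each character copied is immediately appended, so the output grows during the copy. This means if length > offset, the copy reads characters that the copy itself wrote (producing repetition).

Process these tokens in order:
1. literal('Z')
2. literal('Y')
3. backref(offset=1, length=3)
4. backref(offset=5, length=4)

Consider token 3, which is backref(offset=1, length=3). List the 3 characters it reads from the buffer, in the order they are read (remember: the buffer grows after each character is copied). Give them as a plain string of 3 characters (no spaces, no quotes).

Token 1: literal('Z'). Output: "Z"
Token 2: literal('Y'). Output: "ZY"
Token 3: backref(off=1, len=3). Buffer before: "ZY" (len 2)
  byte 1: read out[1]='Y', append. Buffer now: "ZYY"
  byte 2: read out[2]='Y', append. Buffer now: "ZYYY"
  byte 3: read out[3]='Y', append. Buffer now: "ZYYYY"

Answer: YYY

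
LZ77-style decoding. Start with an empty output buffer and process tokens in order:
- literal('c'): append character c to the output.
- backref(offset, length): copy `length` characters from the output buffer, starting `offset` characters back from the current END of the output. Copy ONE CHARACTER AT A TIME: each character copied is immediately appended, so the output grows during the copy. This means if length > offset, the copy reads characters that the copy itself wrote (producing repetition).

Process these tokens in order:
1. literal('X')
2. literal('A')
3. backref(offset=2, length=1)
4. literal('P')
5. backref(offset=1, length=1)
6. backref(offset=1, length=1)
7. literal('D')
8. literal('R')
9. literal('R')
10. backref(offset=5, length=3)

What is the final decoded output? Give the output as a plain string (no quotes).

Answer: XAXPPPDRRPPD

Derivation:
Token 1: literal('X'). Output: "X"
Token 2: literal('A'). Output: "XA"
Token 3: backref(off=2, len=1). Copied 'X' from pos 0. Output: "XAX"
Token 4: literal('P'). Output: "XAXP"
Token 5: backref(off=1, len=1). Copied 'P' from pos 3. Output: "XAXPP"
Token 6: backref(off=1, len=1). Copied 'P' from pos 4. Output: "XAXPPP"
Token 7: literal('D'). Output: "XAXPPPD"
Token 8: literal('R'). Output: "XAXPPPDR"
Token 9: literal('R'). Output: "XAXPPPDRR"
Token 10: backref(off=5, len=3). Copied 'PPD' from pos 4. Output: "XAXPPPDRRPPD"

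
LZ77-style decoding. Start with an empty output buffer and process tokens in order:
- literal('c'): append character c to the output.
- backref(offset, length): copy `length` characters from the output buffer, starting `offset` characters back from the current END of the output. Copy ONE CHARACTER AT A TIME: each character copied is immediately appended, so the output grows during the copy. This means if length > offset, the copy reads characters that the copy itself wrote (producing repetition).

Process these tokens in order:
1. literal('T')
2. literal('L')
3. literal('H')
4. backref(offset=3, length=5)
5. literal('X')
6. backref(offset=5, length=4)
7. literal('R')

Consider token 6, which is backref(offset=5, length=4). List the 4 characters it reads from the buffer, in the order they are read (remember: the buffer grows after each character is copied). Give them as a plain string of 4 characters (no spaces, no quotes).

Token 1: literal('T'). Output: "T"
Token 2: literal('L'). Output: "TL"
Token 3: literal('H'). Output: "TLH"
Token 4: backref(off=3, len=5) (overlapping!). Copied 'TLHTL' from pos 0. Output: "TLHTLHTL"
Token 5: literal('X'). Output: "TLHTLHTLX"
Token 6: backref(off=5, len=4). Buffer before: "TLHTLHTLX" (len 9)
  byte 1: read out[4]='L', append. Buffer now: "TLHTLHTLXL"
  byte 2: read out[5]='H', append. Buffer now: "TLHTLHTLXLH"
  byte 3: read out[6]='T', append. Buffer now: "TLHTLHTLXLHT"
  byte 4: read out[7]='L', append. Buffer now: "TLHTLHTLXLHTL"

Answer: LHTL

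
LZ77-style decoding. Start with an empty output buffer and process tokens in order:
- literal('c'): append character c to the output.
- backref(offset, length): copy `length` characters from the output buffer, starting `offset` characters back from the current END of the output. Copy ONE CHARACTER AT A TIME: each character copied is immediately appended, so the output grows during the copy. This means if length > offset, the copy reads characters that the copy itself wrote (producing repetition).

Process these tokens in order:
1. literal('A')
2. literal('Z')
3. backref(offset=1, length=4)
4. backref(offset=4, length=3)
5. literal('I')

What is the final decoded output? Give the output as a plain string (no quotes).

Token 1: literal('A'). Output: "A"
Token 2: literal('Z'). Output: "AZ"
Token 3: backref(off=1, len=4) (overlapping!). Copied 'ZZZZ' from pos 1. Output: "AZZZZZ"
Token 4: backref(off=4, len=3). Copied 'ZZZ' from pos 2. Output: "AZZZZZZZZ"
Token 5: literal('I'). Output: "AZZZZZZZZI"

Answer: AZZZZZZZZI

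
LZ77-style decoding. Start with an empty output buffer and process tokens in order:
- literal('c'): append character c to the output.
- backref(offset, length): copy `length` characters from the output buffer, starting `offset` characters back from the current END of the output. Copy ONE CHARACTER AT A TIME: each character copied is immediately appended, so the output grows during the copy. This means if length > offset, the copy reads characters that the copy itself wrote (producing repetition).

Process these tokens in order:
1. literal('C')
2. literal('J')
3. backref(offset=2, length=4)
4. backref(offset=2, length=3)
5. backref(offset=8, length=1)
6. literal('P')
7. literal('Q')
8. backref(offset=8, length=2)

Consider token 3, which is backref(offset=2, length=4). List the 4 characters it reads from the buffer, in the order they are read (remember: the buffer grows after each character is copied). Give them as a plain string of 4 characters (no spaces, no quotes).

Token 1: literal('C'). Output: "C"
Token 2: literal('J'). Output: "CJ"
Token 3: backref(off=2, len=4). Buffer before: "CJ" (len 2)
  byte 1: read out[0]='C', append. Buffer now: "CJC"
  byte 2: read out[1]='J', append. Buffer now: "CJCJ"
  byte 3: read out[2]='C', append. Buffer now: "CJCJC"
  byte 4: read out[3]='J', append. Buffer now: "CJCJCJ"

Answer: CJCJ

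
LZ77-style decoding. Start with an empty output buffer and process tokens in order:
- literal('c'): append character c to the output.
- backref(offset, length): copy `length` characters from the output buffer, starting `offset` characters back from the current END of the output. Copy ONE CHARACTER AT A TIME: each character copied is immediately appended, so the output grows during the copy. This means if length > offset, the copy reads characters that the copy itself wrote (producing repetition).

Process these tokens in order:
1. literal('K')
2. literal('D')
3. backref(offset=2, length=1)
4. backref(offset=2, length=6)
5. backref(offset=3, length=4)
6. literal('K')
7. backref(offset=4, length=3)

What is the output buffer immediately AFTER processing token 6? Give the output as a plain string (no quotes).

Token 1: literal('K'). Output: "K"
Token 2: literal('D'). Output: "KD"
Token 3: backref(off=2, len=1). Copied 'K' from pos 0. Output: "KDK"
Token 4: backref(off=2, len=6) (overlapping!). Copied 'DKDKDK' from pos 1. Output: "KDKDKDKDK"
Token 5: backref(off=3, len=4) (overlapping!). Copied 'KDKK' from pos 6. Output: "KDKDKDKDKKDKK"
Token 6: literal('K'). Output: "KDKDKDKDKKDKKK"

Answer: KDKDKDKDKKDKKK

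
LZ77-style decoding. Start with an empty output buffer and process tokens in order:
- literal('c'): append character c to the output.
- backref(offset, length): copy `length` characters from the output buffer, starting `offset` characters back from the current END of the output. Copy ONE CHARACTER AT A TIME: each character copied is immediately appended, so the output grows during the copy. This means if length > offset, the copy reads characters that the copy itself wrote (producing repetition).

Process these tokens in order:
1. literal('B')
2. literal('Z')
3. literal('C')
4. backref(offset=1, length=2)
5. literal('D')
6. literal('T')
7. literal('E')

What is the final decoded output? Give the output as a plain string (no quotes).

Answer: BZCCCDTE

Derivation:
Token 1: literal('B'). Output: "B"
Token 2: literal('Z'). Output: "BZ"
Token 3: literal('C'). Output: "BZC"
Token 4: backref(off=1, len=2) (overlapping!). Copied 'CC' from pos 2. Output: "BZCCC"
Token 5: literal('D'). Output: "BZCCCD"
Token 6: literal('T'). Output: "BZCCCDT"
Token 7: literal('E'). Output: "BZCCCDTE"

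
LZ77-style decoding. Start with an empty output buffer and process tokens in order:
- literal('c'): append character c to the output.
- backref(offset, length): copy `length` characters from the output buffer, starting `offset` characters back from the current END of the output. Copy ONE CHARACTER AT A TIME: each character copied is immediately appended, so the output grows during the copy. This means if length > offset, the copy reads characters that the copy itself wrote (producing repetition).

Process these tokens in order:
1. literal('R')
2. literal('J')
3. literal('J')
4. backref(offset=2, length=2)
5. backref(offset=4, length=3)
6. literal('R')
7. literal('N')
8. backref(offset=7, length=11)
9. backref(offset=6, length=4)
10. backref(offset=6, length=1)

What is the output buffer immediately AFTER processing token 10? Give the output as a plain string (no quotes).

Answer: RJJJJJJJRNJJJJJRNJJJJRNJJJ

Derivation:
Token 1: literal('R'). Output: "R"
Token 2: literal('J'). Output: "RJ"
Token 3: literal('J'). Output: "RJJ"
Token 4: backref(off=2, len=2). Copied 'JJ' from pos 1. Output: "RJJJJ"
Token 5: backref(off=4, len=3). Copied 'JJJ' from pos 1. Output: "RJJJJJJJ"
Token 6: literal('R'). Output: "RJJJJJJJR"
Token 7: literal('N'). Output: "RJJJJJJJRN"
Token 8: backref(off=7, len=11) (overlapping!). Copied 'JJJJJRNJJJJ' from pos 3. Output: "RJJJJJJJRNJJJJJRNJJJJ"
Token 9: backref(off=6, len=4). Copied 'RNJJ' from pos 15. Output: "RJJJJJJJRNJJJJJRNJJJJRNJJ"
Token 10: backref(off=6, len=1). Copied 'J' from pos 19. Output: "RJJJJJJJRNJJJJJRNJJJJRNJJJ"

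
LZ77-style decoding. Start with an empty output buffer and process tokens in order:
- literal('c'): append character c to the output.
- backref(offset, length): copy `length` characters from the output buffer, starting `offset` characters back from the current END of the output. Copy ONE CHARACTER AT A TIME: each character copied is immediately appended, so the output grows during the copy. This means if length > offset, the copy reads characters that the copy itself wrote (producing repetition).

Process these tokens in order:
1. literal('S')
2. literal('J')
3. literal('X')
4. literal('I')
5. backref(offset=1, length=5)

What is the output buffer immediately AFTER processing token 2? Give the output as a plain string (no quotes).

Token 1: literal('S'). Output: "S"
Token 2: literal('J'). Output: "SJ"

Answer: SJ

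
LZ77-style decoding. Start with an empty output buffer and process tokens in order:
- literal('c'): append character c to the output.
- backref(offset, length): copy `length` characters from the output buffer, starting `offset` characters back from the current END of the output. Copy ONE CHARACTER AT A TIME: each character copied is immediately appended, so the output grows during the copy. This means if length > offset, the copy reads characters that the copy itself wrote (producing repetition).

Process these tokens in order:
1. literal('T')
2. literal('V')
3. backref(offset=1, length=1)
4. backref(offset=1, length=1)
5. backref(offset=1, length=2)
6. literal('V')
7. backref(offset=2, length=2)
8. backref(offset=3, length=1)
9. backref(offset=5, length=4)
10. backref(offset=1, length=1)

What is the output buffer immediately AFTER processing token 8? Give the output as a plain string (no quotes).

Token 1: literal('T'). Output: "T"
Token 2: literal('V'). Output: "TV"
Token 3: backref(off=1, len=1). Copied 'V' from pos 1. Output: "TVV"
Token 4: backref(off=1, len=1). Copied 'V' from pos 2. Output: "TVVV"
Token 5: backref(off=1, len=2) (overlapping!). Copied 'VV' from pos 3. Output: "TVVVVV"
Token 6: literal('V'). Output: "TVVVVVV"
Token 7: backref(off=2, len=2). Copied 'VV' from pos 5. Output: "TVVVVVVVV"
Token 8: backref(off=3, len=1). Copied 'V' from pos 6. Output: "TVVVVVVVVV"

Answer: TVVVVVVVVV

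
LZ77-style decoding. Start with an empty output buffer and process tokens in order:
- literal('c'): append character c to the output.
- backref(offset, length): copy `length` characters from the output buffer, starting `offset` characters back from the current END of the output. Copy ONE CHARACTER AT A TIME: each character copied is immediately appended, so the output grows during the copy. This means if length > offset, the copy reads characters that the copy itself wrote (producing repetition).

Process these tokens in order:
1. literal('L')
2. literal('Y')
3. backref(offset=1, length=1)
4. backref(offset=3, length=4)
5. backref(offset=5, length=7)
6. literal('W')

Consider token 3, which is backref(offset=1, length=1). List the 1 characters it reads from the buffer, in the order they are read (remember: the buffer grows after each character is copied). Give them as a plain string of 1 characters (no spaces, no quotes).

Token 1: literal('L'). Output: "L"
Token 2: literal('Y'). Output: "LY"
Token 3: backref(off=1, len=1). Buffer before: "LY" (len 2)
  byte 1: read out[1]='Y', append. Buffer now: "LYY"

Answer: Y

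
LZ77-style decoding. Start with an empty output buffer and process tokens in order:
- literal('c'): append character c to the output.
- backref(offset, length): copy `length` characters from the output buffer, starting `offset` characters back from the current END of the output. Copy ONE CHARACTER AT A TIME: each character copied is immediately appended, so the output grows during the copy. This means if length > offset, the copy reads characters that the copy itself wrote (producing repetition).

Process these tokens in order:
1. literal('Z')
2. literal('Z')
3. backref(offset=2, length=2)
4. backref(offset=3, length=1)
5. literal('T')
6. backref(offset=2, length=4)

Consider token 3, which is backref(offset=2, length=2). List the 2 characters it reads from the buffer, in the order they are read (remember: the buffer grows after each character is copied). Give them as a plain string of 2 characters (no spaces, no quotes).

Token 1: literal('Z'). Output: "Z"
Token 2: literal('Z'). Output: "ZZ"
Token 3: backref(off=2, len=2). Buffer before: "ZZ" (len 2)
  byte 1: read out[0]='Z', append. Buffer now: "ZZZ"
  byte 2: read out[1]='Z', append. Buffer now: "ZZZZ"

Answer: ZZ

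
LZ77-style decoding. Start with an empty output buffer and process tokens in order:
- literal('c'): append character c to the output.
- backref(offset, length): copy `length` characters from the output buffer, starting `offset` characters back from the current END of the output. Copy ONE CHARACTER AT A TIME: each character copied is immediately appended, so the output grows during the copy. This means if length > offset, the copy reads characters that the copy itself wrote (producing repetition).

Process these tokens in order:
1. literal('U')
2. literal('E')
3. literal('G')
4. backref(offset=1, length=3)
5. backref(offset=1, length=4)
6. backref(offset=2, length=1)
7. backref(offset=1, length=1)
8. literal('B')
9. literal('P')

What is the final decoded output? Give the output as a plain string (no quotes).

Token 1: literal('U'). Output: "U"
Token 2: literal('E'). Output: "UE"
Token 3: literal('G'). Output: "UEG"
Token 4: backref(off=1, len=3) (overlapping!). Copied 'GGG' from pos 2. Output: "UEGGGG"
Token 5: backref(off=1, len=4) (overlapping!). Copied 'GGGG' from pos 5. Output: "UEGGGGGGGG"
Token 6: backref(off=2, len=1). Copied 'G' from pos 8. Output: "UEGGGGGGGGG"
Token 7: backref(off=1, len=1). Copied 'G' from pos 10. Output: "UEGGGGGGGGGG"
Token 8: literal('B'). Output: "UEGGGGGGGGGGB"
Token 9: literal('P'). Output: "UEGGGGGGGGGGBP"

Answer: UEGGGGGGGGGGBP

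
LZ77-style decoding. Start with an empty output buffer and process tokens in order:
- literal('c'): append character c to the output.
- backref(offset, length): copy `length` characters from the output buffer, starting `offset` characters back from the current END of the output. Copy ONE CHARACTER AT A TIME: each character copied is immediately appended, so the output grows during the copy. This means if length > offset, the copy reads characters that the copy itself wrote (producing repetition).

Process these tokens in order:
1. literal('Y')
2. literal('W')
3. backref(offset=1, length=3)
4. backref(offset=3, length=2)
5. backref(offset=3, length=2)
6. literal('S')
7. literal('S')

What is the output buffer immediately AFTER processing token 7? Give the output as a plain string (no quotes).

Answer: YWWWWWWWWSS

Derivation:
Token 1: literal('Y'). Output: "Y"
Token 2: literal('W'). Output: "YW"
Token 3: backref(off=1, len=3) (overlapping!). Copied 'WWW' from pos 1. Output: "YWWWW"
Token 4: backref(off=3, len=2). Copied 'WW' from pos 2. Output: "YWWWWWW"
Token 5: backref(off=3, len=2). Copied 'WW' from pos 4. Output: "YWWWWWWWW"
Token 6: literal('S'). Output: "YWWWWWWWWS"
Token 7: literal('S'). Output: "YWWWWWWWWSS"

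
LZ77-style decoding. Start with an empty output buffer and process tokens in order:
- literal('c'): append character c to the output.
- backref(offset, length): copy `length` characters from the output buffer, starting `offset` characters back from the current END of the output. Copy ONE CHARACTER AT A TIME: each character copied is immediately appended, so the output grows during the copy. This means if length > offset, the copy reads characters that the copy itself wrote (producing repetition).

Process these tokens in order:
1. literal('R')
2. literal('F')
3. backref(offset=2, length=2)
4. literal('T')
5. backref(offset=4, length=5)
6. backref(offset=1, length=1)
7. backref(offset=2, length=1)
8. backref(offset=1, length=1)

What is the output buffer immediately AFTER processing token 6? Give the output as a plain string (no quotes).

Token 1: literal('R'). Output: "R"
Token 2: literal('F'). Output: "RF"
Token 3: backref(off=2, len=2). Copied 'RF' from pos 0. Output: "RFRF"
Token 4: literal('T'). Output: "RFRFT"
Token 5: backref(off=4, len=5) (overlapping!). Copied 'FRFTF' from pos 1. Output: "RFRFTFRFTF"
Token 6: backref(off=1, len=1). Copied 'F' from pos 9. Output: "RFRFTFRFTFF"

Answer: RFRFTFRFTFF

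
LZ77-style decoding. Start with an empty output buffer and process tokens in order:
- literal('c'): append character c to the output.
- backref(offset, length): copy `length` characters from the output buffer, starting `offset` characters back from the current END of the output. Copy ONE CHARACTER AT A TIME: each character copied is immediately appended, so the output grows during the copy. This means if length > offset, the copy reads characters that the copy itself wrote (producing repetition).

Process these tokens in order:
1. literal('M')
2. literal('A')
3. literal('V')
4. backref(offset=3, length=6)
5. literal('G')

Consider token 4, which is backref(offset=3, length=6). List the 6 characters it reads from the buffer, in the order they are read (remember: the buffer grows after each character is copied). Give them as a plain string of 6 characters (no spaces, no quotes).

Answer: MAVMAV

Derivation:
Token 1: literal('M'). Output: "M"
Token 2: literal('A'). Output: "MA"
Token 3: literal('V'). Output: "MAV"
Token 4: backref(off=3, len=6). Buffer before: "MAV" (len 3)
  byte 1: read out[0]='M', append. Buffer now: "MAVM"
  byte 2: read out[1]='A', append. Buffer now: "MAVMA"
  byte 3: read out[2]='V', append. Buffer now: "MAVMAV"
  byte 4: read out[3]='M', append. Buffer now: "MAVMAVM"
  byte 5: read out[4]='A', append. Buffer now: "MAVMAVMA"
  byte 6: read out[5]='V', append. Buffer now: "MAVMAVMAV"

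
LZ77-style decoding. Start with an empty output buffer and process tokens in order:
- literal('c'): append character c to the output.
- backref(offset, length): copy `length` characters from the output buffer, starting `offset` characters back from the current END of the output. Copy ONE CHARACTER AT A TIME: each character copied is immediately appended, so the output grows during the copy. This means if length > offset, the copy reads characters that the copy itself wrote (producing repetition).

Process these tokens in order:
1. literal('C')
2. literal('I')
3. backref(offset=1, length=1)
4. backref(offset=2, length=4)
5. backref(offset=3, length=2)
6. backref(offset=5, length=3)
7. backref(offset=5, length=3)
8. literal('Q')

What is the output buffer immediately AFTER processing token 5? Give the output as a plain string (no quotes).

Token 1: literal('C'). Output: "C"
Token 2: literal('I'). Output: "CI"
Token 3: backref(off=1, len=1). Copied 'I' from pos 1. Output: "CII"
Token 4: backref(off=2, len=4) (overlapping!). Copied 'IIII' from pos 1. Output: "CIIIIII"
Token 5: backref(off=3, len=2). Copied 'II' from pos 4. Output: "CIIIIIIII"

Answer: CIIIIIIII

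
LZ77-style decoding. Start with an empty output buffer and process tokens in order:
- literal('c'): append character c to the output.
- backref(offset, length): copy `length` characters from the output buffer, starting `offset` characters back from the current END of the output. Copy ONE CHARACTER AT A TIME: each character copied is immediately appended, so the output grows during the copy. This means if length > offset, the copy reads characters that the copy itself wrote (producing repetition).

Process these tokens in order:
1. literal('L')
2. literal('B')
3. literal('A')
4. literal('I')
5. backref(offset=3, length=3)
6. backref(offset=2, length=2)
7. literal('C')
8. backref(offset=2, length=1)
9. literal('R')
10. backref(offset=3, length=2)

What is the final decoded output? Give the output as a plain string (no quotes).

Answer: LBAIBAIAICIRCI

Derivation:
Token 1: literal('L'). Output: "L"
Token 2: literal('B'). Output: "LB"
Token 3: literal('A'). Output: "LBA"
Token 4: literal('I'). Output: "LBAI"
Token 5: backref(off=3, len=3). Copied 'BAI' from pos 1. Output: "LBAIBAI"
Token 6: backref(off=2, len=2). Copied 'AI' from pos 5. Output: "LBAIBAIAI"
Token 7: literal('C'). Output: "LBAIBAIAIC"
Token 8: backref(off=2, len=1). Copied 'I' from pos 8. Output: "LBAIBAIAICI"
Token 9: literal('R'). Output: "LBAIBAIAICIR"
Token 10: backref(off=3, len=2). Copied 'CI' from pos 9. Output: "LBAIBAIAICIRCI"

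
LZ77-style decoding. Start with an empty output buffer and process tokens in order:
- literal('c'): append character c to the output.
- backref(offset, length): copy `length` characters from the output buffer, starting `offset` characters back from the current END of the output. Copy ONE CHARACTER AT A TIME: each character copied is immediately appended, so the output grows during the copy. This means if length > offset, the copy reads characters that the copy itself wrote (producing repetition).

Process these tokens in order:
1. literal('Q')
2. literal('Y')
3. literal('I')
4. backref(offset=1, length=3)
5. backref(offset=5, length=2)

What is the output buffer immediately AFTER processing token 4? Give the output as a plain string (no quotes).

Token 1: literal('Q'). Output: "Q"
Token 2: literal('Y'). Output: "QY"
Token 3: literal('I'). Output: "QYI"
Token 4: backref(off=1, len=3) (overlapping!). Copied 'III' from pos 2. Output: "QYIIII"

Answer: QYIIII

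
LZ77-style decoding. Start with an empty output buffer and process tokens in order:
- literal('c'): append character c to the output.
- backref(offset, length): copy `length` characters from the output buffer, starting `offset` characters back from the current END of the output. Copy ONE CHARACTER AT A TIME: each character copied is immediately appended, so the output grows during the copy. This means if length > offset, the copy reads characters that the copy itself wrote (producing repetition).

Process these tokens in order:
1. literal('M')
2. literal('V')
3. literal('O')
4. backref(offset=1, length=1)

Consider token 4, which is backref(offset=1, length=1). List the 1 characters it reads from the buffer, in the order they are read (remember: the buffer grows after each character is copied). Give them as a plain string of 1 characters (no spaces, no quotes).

Answer: O

Derivation:
Token 1: literal('M'). Output: "M"
Token 2: literal('V'). Output: "MV"
Token 3: literal('O'). Output: "MVO"
Token 4: backref(off=1, len=1). Buffer before: "MVO" (len 3)
  byte 1: read out[2]='O', append. Buffer now: "MVOO"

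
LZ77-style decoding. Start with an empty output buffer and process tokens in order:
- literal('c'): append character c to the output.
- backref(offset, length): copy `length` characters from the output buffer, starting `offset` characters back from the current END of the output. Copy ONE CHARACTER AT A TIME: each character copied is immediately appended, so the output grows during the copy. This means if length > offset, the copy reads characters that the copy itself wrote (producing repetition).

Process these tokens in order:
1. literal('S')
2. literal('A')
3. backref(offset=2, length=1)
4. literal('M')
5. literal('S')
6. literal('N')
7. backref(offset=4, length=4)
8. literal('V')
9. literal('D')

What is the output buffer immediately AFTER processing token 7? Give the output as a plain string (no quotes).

Token 1: literal('S'). Output: "S"
Token 2: literal('A'). Output: "SA"
Token 3: backref(off=2, len=1). Copied 'S' from pos 0. Output: "SAS"
Token 4: literal('M'). Output: "SASM"
Token 5: literal('S'). Output: "SASMS"
Token 6: literal('N'). Output: "SASMSN"
Token 7: backref(off=4, len=4). Copied 'SMSN' from pos 2. Output: "SASMSNSMSN"

Answer: SASMSNSMSN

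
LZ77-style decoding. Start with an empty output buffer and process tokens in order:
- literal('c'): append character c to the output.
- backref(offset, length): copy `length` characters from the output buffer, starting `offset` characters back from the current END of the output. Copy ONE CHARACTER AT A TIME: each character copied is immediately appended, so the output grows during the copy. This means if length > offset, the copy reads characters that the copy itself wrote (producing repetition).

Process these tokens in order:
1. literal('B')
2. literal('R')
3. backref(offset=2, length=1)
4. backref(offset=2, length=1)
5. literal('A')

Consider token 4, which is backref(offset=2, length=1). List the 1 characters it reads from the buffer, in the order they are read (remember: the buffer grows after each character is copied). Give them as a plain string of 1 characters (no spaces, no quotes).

Token 1: literal('B'). Output: "B"
Token 2: literal('R'). Output: "BR"
Token 3: backref(off=2, len=1). Copied 'B' from pos 0. Output: "BRB"
Token 4: backref(off=2, len=1). Buffer before: "BRB" (len 3)
  byte 1: read out[1]='R', append. Buffer now: "BRBR"

Answer: R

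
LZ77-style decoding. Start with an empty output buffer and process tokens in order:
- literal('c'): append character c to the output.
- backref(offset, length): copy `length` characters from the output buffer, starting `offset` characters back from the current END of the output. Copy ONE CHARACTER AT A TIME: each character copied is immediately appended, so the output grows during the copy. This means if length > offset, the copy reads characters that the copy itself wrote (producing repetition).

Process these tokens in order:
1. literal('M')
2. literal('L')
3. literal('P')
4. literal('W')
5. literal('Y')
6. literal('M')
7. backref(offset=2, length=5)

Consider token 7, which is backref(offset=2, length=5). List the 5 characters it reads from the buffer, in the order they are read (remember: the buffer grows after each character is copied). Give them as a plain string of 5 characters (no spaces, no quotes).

Answer: YMYMY

Derivation:
Token 1: literal('M'). Output: "M"
Token 2: literal('L'). Output: "ML"
Token 3: literal('P'). Output: "MLP"
Token 4: literal('W'). Output: "MLPW"
Token 5: literal('Y'). Output: "MLPWY"
Token 6: literal('M'). Output: "MLPWYM"
Token 7: backref(off=2, len=5). Buffer before: "MLPWYM" (len 6)
  byte 1: read out[4]='Y', append. Buffer now: "MLPWYMY"
  byte 2: read out[5]='M', append. Buffer now: "MLPWYMYM"
  byte 3: read out[6]='Y', append. Buffer now: "MLPWYMYMY"
  byte 4: read out[7]='M', append. Buffer now: "MLPWYMYMYM"
  byte 5: read out[8]='Y', append. Buffer now: "MLPWYMYMYMY"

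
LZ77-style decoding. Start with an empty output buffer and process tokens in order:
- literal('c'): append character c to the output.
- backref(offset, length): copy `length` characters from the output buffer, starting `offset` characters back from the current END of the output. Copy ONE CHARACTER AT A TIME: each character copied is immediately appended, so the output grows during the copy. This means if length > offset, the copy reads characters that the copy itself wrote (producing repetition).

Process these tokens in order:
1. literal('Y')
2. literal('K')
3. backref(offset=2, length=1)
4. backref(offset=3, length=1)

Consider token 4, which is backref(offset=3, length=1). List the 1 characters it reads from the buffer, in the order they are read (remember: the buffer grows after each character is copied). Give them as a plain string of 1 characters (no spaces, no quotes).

Token 1: literal('Y'). Output: "Y"
Token 2: literal('K'). Output: "YK"
Token 3: backref(off=2, len=1). Copied 'Y' from pos 0. Output: "YKY"
Token 4: backref(off=3, len=1). Buffer before: "YKY" (len 3)
  byte 1: read out[0]='Y', append. Buffer now: "YKYY"

Answer: Y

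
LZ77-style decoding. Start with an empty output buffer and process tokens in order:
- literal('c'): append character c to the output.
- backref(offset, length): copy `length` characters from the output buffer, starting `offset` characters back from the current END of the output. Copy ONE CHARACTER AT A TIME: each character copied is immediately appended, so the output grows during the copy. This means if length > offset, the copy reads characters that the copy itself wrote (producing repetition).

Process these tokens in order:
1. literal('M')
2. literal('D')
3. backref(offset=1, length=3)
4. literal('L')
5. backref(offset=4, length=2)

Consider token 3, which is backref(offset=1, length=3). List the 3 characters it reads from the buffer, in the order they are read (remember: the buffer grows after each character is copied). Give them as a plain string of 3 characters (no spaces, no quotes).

Answer: DDD

Derivation:
Token 1: literal('M'). Output: "M"
Token 2: literal('D'). Output: "MD"
Token 3: backref(off=1, len=3). Buffer before: "MD" (len 2)
  byte 1: read out[1]='D', append. Buffer now: "MDD"
  byte 2: read out[2]='D', append. Buffer now: "MDDD"
  byte 3: read out[3]='D', append. Buffer now: "MDDDD"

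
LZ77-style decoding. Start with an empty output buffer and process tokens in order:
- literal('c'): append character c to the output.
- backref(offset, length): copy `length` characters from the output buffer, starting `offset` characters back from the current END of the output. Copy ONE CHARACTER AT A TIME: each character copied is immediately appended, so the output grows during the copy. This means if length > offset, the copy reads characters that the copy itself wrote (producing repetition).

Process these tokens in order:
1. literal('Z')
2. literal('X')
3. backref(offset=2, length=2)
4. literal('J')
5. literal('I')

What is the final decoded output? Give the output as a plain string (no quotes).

Token 1: literal('Z'). Output: "Z"
Token 2: literal('X'). Output: "ZX"
Token 3: backref(off=2, len=2). Copied 'ZX' from pos 0. Output: "ZXZX"
Token 4: literal('J'). Output: "ZXZXJ"
Token 5: literal('I'). Output: "ZXZXJI"

Answer: ZXZXJI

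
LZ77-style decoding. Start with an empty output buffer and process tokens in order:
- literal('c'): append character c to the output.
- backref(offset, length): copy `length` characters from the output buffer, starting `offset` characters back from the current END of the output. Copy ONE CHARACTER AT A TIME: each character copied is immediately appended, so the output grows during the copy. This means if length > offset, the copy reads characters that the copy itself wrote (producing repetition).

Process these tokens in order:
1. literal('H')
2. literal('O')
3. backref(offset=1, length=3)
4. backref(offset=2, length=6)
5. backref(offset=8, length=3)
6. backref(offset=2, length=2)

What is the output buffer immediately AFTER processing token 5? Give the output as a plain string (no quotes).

Token 1: literal('H'). Output: "H"
Token 2: literal('O'). Output: "HO"
Token 3: backref(off=1, len=3) (overlapping!). Copied 'OOO' from pos 1. Output: "HOOOO"
Token 4: backref(off=2, len=6) (overlapping!). Copied 'OOOOOO' from pos 3. Output: "HOOOOOOOOOO"
Token 5: backref(off=8, len=3). Copied 'OOO' from pos 3. Output: "HOOOOOOOOOOOOO"

Answer: HOOOOOOOOOOOOO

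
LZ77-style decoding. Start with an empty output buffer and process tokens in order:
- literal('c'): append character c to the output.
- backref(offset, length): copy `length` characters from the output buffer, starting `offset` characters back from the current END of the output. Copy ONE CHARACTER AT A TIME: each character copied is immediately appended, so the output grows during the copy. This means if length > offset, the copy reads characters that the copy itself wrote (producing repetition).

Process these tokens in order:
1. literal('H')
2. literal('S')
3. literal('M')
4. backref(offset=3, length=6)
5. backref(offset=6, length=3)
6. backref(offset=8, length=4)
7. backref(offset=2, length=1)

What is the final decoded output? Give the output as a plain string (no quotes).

Token 1: literal('H'). Output: "H"
Token 2: literal('S'). Output: "HS"
Token 3: literal('M'). Output: "HSM"
Token 4: backref(off=3, len=6) (overlapping!). Copied 'HSMHSM' from pos 0. Output: "HSMHSMHSM"
Token 5: backref(off=6, len=3). Copied 'HSM' from pos 3. Output: "HSMHSMHSMHSM"
Token 6: backref(off=8, len=4). Copied 'SMHS' from pos 4. Output: "HSMHSMHSMHSMSMHS"
Token 7: backref(off=2, len=1). Copied 'H' from pos 14. Output: "HSMHSMHSMHSMSMHSH"

Answer: HSMHSMHSMHSMSMHSH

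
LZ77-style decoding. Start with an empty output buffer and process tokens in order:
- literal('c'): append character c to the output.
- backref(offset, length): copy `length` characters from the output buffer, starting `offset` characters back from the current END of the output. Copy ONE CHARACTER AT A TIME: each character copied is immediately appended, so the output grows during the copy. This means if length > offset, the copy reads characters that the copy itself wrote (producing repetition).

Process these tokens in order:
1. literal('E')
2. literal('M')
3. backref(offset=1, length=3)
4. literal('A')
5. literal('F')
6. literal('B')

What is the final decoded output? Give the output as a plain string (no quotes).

Answer: EMMMMAFB

Derivation:
Token 1: literal('E'). Output: "E"
Token 2: literal('M'). Output: "EM"
Token 3: backref(off=1, len=3) (overlapping!). Copied 'MMM' from pos 1. Output: "EMMMM"
Token 4: literal('A'). Output: "EMMMMA"
Token 5: literal('F'). Output: "EMMMMAF"
Token 6: literal('B'). Output: "EMMMMAFB"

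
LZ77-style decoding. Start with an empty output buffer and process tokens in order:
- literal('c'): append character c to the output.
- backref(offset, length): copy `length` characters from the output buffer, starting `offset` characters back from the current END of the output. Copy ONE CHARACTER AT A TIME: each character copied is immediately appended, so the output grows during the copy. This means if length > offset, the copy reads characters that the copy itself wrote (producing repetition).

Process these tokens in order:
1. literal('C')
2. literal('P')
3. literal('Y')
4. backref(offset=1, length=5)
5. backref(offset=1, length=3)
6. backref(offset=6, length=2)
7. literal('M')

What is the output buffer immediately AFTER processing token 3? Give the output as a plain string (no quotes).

Answer: CPY

Derivation:
Token 1: literal('C'). Output: "C"
Token 2: literal('P'). Output: "CP"
Token 3: literal('Y'). Output: "CPY"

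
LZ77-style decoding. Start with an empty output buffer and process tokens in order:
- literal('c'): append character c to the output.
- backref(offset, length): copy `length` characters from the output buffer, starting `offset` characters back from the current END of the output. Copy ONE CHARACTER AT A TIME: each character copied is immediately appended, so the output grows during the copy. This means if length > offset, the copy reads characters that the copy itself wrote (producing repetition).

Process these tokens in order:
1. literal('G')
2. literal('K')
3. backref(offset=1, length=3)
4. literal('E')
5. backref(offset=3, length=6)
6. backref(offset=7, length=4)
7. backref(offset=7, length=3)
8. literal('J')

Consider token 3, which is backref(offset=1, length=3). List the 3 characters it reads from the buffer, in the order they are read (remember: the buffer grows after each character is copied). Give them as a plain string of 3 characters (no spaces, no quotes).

Answer: KKK

Derivation:
Token 1: literal('G'). Output: "G"
Token 2: literal('K'). Output: "GK"
Token 3: backref(off=1, len=3). Buffer before: "GK" (len 2)
  byte 1: read out[1]='K', append. Buffer now: "GKK"
  byte 2: read out[2]='K', append. Buffer now: "GKKK"
  byte 3: read out[3]='K', append. Buffer now: "GKKKK"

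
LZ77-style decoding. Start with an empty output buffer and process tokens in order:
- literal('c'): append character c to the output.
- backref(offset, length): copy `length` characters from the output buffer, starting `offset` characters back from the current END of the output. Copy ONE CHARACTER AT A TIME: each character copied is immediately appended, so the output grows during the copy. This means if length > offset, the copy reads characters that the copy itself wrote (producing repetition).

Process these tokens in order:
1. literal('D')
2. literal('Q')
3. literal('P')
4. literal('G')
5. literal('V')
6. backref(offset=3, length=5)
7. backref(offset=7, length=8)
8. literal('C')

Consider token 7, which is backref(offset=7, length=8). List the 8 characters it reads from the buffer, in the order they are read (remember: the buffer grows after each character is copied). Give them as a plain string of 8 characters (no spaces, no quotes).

Answer: GVPGVPGG

Derivation:
Token 1: literal('D'). Output: "D"
Token 2: literal('Q'). Output: "DQ"
Token 3: literal('P'). Output: "DQP"
Token 4: literal('G'). Output: "DQPG"
Token 5: literal('V'). Output: "DQPGV"
Token 6: backref(off=3, len=5) (overlapping!). Copied 'PGVPG' from pos 2. Output: "DQPGVPGVPG"
Token 7: backref(off=7, len=8). Buffer before: "DQPGVPGVPG" (len 10)
  byte 1: read out[3]='G', append. Buffer now: "DQPGVPGVPGG"
  byte 2: read out[4]='V', append. Buffer now: "DQPGVPGVPGGV"
  byte 3: read out[5]='P', append. Buffer now: "DQPGVPGVPGGVP"
  byte 4: read out[6]='G', append. Buffer now: "DQPGVPGVPGGVPG"
  byte 5: read out[7]='V', append. Buffer now: "DQPGVPGVPGGVPGV"
  byte 6: read out[8]='P', append. Buffer now: "DQPGVPGVPGGVPGVP"
  byte 7: read out[9]='G', append. Buffer now: "DQPGVPGVPGGVPGVPG"
  byte 8: read out[10]='G', append. Buffer now: "DQPGVPGVPGGVPGVPGG"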